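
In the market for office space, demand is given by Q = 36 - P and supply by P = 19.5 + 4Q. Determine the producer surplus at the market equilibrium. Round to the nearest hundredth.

21.78

Rewriting demand in inverse form: P = 36 - Q.
Equilibrium: 36 - Q = 19.5 + 4Q, so Q* = 3.3 and P* = 32.7.
The supply curve's price intercept is 19.5, so PS = (1/2)(Q*)(P* - 19.5) = (1/2)(3.3)(13.2) = 21.78.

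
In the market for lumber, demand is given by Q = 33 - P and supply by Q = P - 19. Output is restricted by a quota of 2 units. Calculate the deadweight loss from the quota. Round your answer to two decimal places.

Rewriting demand in inverse form: P = 33 - Q.
Rewriting supply in inverse form: P = 19 + Q.
Without the quota, 33 - Q = 19 + Q gives Q* = 7.
At Q = 2 the demand price is 33 - (2) = 31 and the supply price is 19 + (2) = 21.
Deadweight loss is the triangle between the curves from 2 to 7: (1/2)(31 - 21)(7 - 2) = 25.

25.00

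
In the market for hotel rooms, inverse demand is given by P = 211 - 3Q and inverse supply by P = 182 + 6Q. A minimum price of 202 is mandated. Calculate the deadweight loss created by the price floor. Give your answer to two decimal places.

0.22

Without the control, 211 - 3Q = 182 + 6Q so Q* = 3.2222 and P* = 201.3333.
At the floor price 202, quantity demanded is (211 - 202)/3 = 3; demand is the short side, so Q = 3 trades at P = 202.
At Q = 3 the demand price is 202 and the supply price is 200. Deadweight loss is the triangle between the curves from 3 to 3.2222: (1/2)(202 - 200)(3.2222 - 3) = 0.2222.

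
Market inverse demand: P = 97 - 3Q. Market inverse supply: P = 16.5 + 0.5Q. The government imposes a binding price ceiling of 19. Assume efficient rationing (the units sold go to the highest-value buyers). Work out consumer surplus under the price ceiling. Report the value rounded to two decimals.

352.50

Free-market equilibrium: 97 - 3Q = 16.5 + 0.5Q gives Q* = 23, P* = 28.
At P = 19, sellers supply (19 - 16.5)/0.5 = 5 while buyers want more, so the quantity traded is 5 at price 19.
The demand price at Q = 5 is 82. CS is the trapezoid between demand and 19 over [0, 5]: (1/2)[(97 - 19) + (82 - 19)](5) = 352.5.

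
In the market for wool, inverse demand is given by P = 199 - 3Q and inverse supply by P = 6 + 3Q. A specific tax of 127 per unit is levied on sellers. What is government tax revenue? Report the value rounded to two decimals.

1397.00

Pre-tax equilibrium: 199 - 3Q = 6 + 3Q gives Q* = 32.1667, P* = 102.5.
A tax on sellers shifts supply up by 127: 199 - 3Q = 6 + 3Q + 127, so Q_t = 11. Buyers pay P_b = 166; sellers receive P_s = P_b - 127 = 39.
Revenue is the tax times quantity traded: 127 x 11 = 1397.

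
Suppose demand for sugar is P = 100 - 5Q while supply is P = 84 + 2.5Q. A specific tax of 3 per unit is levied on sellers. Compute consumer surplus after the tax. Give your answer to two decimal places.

7.51

Pre-tax equilibrium: 100 - 5Q = 84 + 2.5Q gives Q* = 2.1333, P* = 89.3333.
A tax on sellers shifts supply up by 3: 100 - 5Q = 84 + 2.5Q + 3, so Q_t = 1.7333. Buyers pay P_b = 91.3333; sellers receive P_s = P_b - 3 = 88.3333.
Consumer surplus is the triangle under demand above P_b: (1/2)(1.7333)(100 - 91.3333) = 7.5111.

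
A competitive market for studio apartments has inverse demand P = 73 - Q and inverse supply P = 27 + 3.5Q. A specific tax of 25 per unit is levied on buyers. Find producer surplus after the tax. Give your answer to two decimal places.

38.11

Pre-tax equilibrium: 73 - Q = 27 + 3.5Q gives Q* = 10.2222, P* = 62.7778.
A tax on buyers shifts demand down by 25: (73 - 25) - Q = 27 + 3.5Q, so Q_t = 4.6667. Buyers pay P_b = 68.3333; sellers receive P_s = P_b - 25 = 43.3333.
Producer surplus is the triangle above supply below P_s: (1/2)(4.6667)(43.3333 - 27) = 38.1111.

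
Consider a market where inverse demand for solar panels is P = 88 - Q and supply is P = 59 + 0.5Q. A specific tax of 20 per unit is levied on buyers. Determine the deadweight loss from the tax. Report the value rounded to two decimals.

Without the tax, 88 - Q = 59 + 0.5Q so Q* = 19.3333 and P* = 68.6667.
A tax on buyers shifts demand down by 20: (88 - 20) - Q = 59 + 0.5Q, so Q_t = 6. Buyers pay P_b = 82; sellers receive P_s = P_b - 20 = 62.
The welfare triangle lost has base Q* - Q_t = 13.3333 and height t = 20, so DWL = (1/2)(13.3333)(20) = 133.3333.

133.33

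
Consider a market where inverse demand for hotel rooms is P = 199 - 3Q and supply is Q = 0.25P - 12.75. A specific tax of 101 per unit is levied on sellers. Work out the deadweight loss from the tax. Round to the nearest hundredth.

Rewriting supply in inverse form: P = 51 + 4Q.
Pre-tax equilibrium: 199 - 3Q = 51 + 4Q gives Q* = 21.1429, P* = 135.5714.
A tax on sellers shifts supply up by 101: 199 - 3Q = 51 + 4Q + 101, so Q_t = 6.7143. Buyers pay P_b = 178.8571; sellers receive P_s = P_b - 101 = 77.8571.
Deadweight loss is the triangle between the curves from Q_t to Q*: (1/2)(21.1429 - 6.7143)(101) = 728.6429.

728.64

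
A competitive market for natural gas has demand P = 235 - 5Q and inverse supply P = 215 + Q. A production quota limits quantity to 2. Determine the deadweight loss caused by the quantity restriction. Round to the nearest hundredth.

5.33

Without the quota, 235 - 5Q = 215 + Q gives Q* = 3.3333.
At Q = 2 the demand price is 235 - 5(2) = 225 and the supply price is 215 + (2) = 217.
Deadweight loss is the triangle between the curves from 2 to 3.3333: (1/2)(225 - 217)(3.3333 - 2) = 5.3333.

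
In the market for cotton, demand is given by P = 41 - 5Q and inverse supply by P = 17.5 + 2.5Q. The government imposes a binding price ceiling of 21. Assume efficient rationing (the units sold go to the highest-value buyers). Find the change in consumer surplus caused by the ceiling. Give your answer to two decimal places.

Free-market equilibrium: 41 - 5Q = 17.5 + 2.5Q gives Q* = 3.1333, P* = 25.3333.
At P = 21, sellers supply (21 - 17.5)/2.5 = 1.4 while buyers want more, so the quantity traded is 1.4 at price 21.
CS goes from (1/2)(3.1333)(15.6667) = 24.5444 to 23.1 (computed as (41 - 21)(1.4) - (1/2)(5)(1.4)^2), a change of -1.4444.

-1.44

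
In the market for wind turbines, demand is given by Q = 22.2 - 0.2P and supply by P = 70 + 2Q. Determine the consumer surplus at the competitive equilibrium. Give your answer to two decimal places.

Rewriting demand in inverse form: P = 111 - 5Q.
Set 111 - 5Q = 70 + 2Q, which gives 41 = 7Q, so Q* = 5.8571 and P* = 111 - 5(5.8571) = 81.7143.
CS is the area between the demand curve and P* from 0 to Q*: (1/2)(5.8571)(29.2857) = 85.7653.

85.77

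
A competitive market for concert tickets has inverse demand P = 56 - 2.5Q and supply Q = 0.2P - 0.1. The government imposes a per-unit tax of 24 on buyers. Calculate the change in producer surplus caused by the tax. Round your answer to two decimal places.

-92.80

Rewriting supply in inverse form: P = 0.5 + 5Q.
Pre-tax equilibrium: 56 - 2.5Q = 0.5 + 5Q gives Q* = 7.4, P* = 37.5.
With the tax, buyers' net willingness to pay falls by 24: (56 - 24) - 2.5Q = 0.5 + 5Q, so Q_t = 4.2. Buyers pay P_b = 45.5; sellers receive P_s = P_b - 24 = 21.5.
Producers lose the trapezoid between P_s and P* out to Q_t plus the triangle from Q_t to Q*: change in PS = 44.1 - 136.9 = -92.8.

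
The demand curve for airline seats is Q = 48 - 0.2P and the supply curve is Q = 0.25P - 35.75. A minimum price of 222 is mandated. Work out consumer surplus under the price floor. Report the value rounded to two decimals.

32.40

Rewriting demand in inverse form: P = 240 - 5Q.
Rewriting supply in inverse form: P = 143 + 4Q.
Free-market equilibrium: 240 - 5Q = 143 + 4Q gives Q* = 10.7778, P* = 186.1111.
At the floor price 222, quantity demanded is (240 - 222)/5 = 3.6; demand is the short side, so Q = 3.6 trades at P = 222.
CS is the triangle under demand above 222: (1/2)(3.6)(240 - 222) = 32.4.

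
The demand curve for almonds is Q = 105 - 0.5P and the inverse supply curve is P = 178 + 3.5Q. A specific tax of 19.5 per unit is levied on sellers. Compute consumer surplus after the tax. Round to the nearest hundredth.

Rewriting demand in inverse form: P = 210 - 2Q.
Without the tax, 210 - 2Q = 178 + 3.5Q so Q* = 5.8182 and P* = 198.3636.
A tax on sellers shifts supply up by 19.5: 210 - 2Q = 178 + 3.5Q + 19.5, so Q_t = 2.2727. Buyers pay P_b = 205.4545; sellers receive P_s = P_b - 19.5 = 185.9545.
CS = (1/2)(Q_t)(210 - P_b) = (1/2)(2.2727)(4.5455) = 5.1653.

5.17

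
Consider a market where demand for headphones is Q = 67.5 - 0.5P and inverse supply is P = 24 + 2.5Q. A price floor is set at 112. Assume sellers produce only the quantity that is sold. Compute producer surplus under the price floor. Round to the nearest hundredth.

846.69

Rewriting demand in inverse form: P = 135 - 2Q.
Without the control, 135 - 2Q = 24 + 2.5Q so Q* = 24.6667 and P* = 85.6667.
At P = 112, buyers demand (135 - 112)/2 = 11.5 while sellers would supply more, so the quantity traded is 11.5 at price 112.
The supply price at Q = 11.5 is 52.75. PS is the trapezoid between 112 and supply over [0, 11.5]: (1/2)[(112 - 24) + (112 - 52.75)](11.5) = 846.6875.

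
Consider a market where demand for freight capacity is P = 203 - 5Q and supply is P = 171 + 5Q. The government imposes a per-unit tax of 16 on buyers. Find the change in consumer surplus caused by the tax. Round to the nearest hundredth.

-19.20

Without the tax, 203 - 5Q = 171 + 5Q so Q* = 3.2 and P* = 187.
With the tax, buyers' net willingness to pay falls by 16: (203 - 16) - 5Q = 171 + 5Q, so Q_t = 1.6. Buyers pay P_b = 195; sellers receive P_s = P_b - 16 = 179.
Consumers lose the trapezoid between P* and P_b out to Q_t plus the triangle from Q_t to Q*: change in CS = 6.4 - 25.6 = -19.2.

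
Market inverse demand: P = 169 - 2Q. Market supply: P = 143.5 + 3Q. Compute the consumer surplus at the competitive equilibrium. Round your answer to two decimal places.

Set 169 - 2Q = 143.5 + 3Q, which gives 25.5 = 5Q, so Q* = 5.1 and P* = 169 - 2(5.1) = 158.8.
Consumer surplus is the triangle under demand above P*: (1/2)(5.1)(169 - 158.8) = (1/2)(5.1)(10.2) = 26.01.

26.01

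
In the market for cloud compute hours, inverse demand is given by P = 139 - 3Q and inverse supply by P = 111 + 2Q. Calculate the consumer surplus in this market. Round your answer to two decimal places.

47.04

Set 139 - 3Q = 111 + 2Q, which gives 28 = 5Q, so Q* = 5.6 and P* = 139 - 3(5.6) = 122.2.
CS is the area between the demand curve and P* from 0 to Q*: (1/2)(5.6)(16.8) = 47.04.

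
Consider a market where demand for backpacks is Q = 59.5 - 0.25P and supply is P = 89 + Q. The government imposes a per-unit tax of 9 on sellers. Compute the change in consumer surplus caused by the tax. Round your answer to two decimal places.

Rewriting demand in inverse form: P = 238 - 4Q.
Without the tax, 238 - 4Q = 89 + Q so Q* = 29.8 and P* = 118.8.
With the tax, sellers need 9 more per unit: 238 - 4Q = 89 + Q + 9, so Q_t = 28. Buyers pay P_b = 126; sellers receive P_s = P_b - 9 = 117.
Consumers lose the trapezoid between P* and P_b out to Q_t plus the triangle from Q_t to Q*: change in CS = 1568 - 1776.08 = -208.08.

-208.08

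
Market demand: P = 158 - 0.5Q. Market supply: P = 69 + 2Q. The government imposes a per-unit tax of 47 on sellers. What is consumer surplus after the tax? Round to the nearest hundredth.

Pre-tax equilibrium: 158 - 0.5Q = 69 + 2Q gives Q* = 35.6, P* = 140.2.
A tax on sellers shifts supply up by 47: 158 - 0.5Q = 69 + 2Q + 47, so Q_t = 16.8. Buyers pay P_b = 149.6; sellers receive P_s = P_b - 47 = 102.6.
Consumer surplus is the triangle under demand above P_b: (1/2)(16.8)(158 - 149.6) = 70.56.

70.56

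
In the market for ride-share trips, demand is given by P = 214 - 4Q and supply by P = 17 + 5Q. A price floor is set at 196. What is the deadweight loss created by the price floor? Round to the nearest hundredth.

1360.68

Free-market equilibrium: 214 - 4Q = 17 + 5Q gives Q* = 21.8889, P* = 126.4444.
At the floor price 196, quantity demanded is (214 - 196)/4 = 4.5; demand is the short side, so Q = 4.5 trades at P = 196.
At Q = 4.5 the demand price is 196 and the supply price is 39.5. Deadweight loss is the triangle between the curves from 4.5 to 21.8889: (1/2)(196 - 39.5)(21.8889 - 4.5) = 1360.6806.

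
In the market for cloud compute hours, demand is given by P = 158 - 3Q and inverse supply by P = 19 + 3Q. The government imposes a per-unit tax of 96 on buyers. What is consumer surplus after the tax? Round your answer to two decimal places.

77.04

Without the tax, 158 - 3Q = 19 + 3Q so Q* = 23.1667 and P* = 88.5.
A tax on buyers shifts demand down by 96: (158 - 96) - 3Q = 19 + 3Q, so Q_t = 7.1667. Buyers pay P_b = 136.5; sellers receive P_s = P_b - 96 = 40.5.
Consumer surplus is the triangle under demand above P_b: (1/2)(7.1667)(158 - 136.5) = 77.0417.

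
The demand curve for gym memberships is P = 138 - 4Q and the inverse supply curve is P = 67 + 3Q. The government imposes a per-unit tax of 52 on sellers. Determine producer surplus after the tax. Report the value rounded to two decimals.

11.05

Without the tax, 138 - 4Q = 67 + 3Q so Q* = 10.1429 and P* = 97.4286.
A tax on sellers shifts supply up by 52: 138 - 4Q = 67 + 3Q + 52, so Q_t = 2.7143. Buyers pay P_b = 127.1429; sellers receive P_s = P_b - 52 = 75.1429.
Producer surplus is the triangle above supply below P_s: (1/2)(2.7143)(75.1429 - 67) = 11.051.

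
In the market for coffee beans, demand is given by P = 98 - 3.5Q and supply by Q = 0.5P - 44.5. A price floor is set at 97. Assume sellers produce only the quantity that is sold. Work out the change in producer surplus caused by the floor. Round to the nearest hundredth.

-0.47

Rewriting supply in inverse form: P = 89 + 2Q.
Without the control, 98 - 3.5Q = 89 + 2Q so Q* = 1.6364 and P* = 92.2727.
At P = 97, buyers demand (98 - 97)/3.5 = 0.2857 while sellers would supply more, so the quantity traded is 0.2857 at price 97.
PS goes from (1/2)(1.6364)(3.2727) = 2.6777 to 2.2041 (computed as (97 - 89)(0.2857) - (1/2)(2)(0.2857)^2), a change of -0.4736.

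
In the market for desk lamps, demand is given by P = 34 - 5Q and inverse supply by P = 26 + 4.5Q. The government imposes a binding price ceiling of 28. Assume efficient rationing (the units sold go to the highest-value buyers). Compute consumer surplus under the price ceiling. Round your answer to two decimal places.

Free-market equilibrium: 34 - 5Q = 26 + 4.5Q gives Q* = 0.8421, P* = 29.7895.
At P = 28, sellers supply (28 - 26)/4.5 = 0.4444 while buyers want more, so the quantity traded is 0.4444 at price 28.
The demand price at Q = 0.4444 is 31.7778. CS is the trapezoid between demand and 28 over [0, 0.4444]: (1/2)[(34 - 28) + (31.7778 - 28)](0.4444) = 2.1728.

2.17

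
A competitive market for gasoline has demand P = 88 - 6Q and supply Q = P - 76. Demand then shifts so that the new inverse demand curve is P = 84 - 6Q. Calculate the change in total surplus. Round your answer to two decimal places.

-5.71

Rewriting supply in inverse form: P = 76 + Q.
Initial equilibrium: Q_0 = 1.7143, P_0 = 77.7143; CS_0 = (1/2)(1.7143)(10.2857) = 8.8163, PS_0 = (1/2)(1.7143)(1.7143) = 1.4694.
New equilibrium: 84 - 6Q = 76 + Q gives Q_1 = 1.1429, P_1 = 77.1429; CS_1 = 3.9184, PS_1 = 0.6531.
Change in total surplus = (3.9184 + 0.6531) - (8.8163 + 1.4694) = -5.7143.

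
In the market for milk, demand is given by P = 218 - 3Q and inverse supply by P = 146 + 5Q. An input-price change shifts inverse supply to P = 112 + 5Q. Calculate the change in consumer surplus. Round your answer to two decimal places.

141.84

Initial equilibrium: Q_0 = 9, P_0 = 191; CS_0 = (1/2)(9)(27) = 121.5, PS_0 = (1/2)(9)(45) = 202.5.
New equilibrium: 218 - 3Q = 112 + 5Q gives Q_1 = 13.25, P_1 = 178.25; CS_1 = 263.3438, PS_1 = 438.9062.
Change in consumer surplus = 263.3438 - 121.5 = 141.8438.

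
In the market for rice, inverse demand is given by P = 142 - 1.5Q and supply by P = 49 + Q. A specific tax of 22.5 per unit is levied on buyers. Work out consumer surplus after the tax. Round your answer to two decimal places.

Without the tax, 142 - 1.5Q = 49 + Q so Q* = 37.2 and P* = 86.2.
A tax on buyers shifts demand down by 22.5: (142 - 22.5) - 1.5Q = 49 + Q, so Q_t = 28.2. Buyers pay P_b = 99.7; sellers receive P_s = P_b - 22.5 = 77.2.
CS = (1/2)(Q_t)(142 - P_b) = (1/2)(28.2)(42.3) = 596.43.

596.43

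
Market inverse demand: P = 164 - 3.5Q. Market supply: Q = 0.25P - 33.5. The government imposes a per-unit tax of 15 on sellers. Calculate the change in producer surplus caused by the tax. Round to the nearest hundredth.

-24.00

Rewriting supply in inverse form: P = 134 + 4Q.
Without the tax, 164 - 3.5Q = 134 + 4Q so Q* = 4 and P* = 150.
With the tax, sellers need 15 more per unit: 164 - 3.5Q = 134 + 4Q + 15, so Q_t = 2. Buyers pay P_b = 157; sellers receive P_s = P_b - 15 = 142.
Producers lose the trapezoid between P_s and P* out to Q_t plus the triangle from Q_t to Q*: change in PS = 8 - 32 = -24.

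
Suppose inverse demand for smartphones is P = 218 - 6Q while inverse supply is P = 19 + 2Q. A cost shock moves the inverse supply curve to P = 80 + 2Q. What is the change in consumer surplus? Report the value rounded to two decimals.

-963.61

Initial equilibrium: Q_0 = 24.875, P_0 = 68.75; CS_0 = (1/2)(24.875)(149.25) = 1856.2969, PS_0 = (1/2)(24.875)(49.75) = 618.7656.
New equilibrium: 218 - 6Q = 80 + 2Q gives Q_1 = 17.25, P_1 = 114.5; CS_1 = 892.6875, PS_1 = 297.5625.
Change in consumer surplus = 892.6875 - 1856.2969 = -963.6094.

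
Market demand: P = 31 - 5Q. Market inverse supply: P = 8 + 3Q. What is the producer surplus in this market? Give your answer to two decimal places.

Equilibrium: 31 - 5Q = 8 + 3Q, so Q* = 2.875 and P* = 16.625.
The supply curve's price intercept is 8, so PS = (1/2)(Q*)(P* - 8) = (1/2)(2.875)(8.625) = 12.3984.

12.40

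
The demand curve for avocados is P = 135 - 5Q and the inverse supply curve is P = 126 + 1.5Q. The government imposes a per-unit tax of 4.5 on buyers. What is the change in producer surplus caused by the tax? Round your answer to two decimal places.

Without the tax, 135 - 5Q = 126 + 1.5Q so Q* = 1.3846 and P* = 128.0769.
With the tax, buyers' net willingness to pay falls by 4.5: (135 - 4.5) - 5Q = 126 + 1.5Q, so Q_t = 0.6923. Buyers pay P_b = 131.5385; sellers receive P_s = P_b - 4.5 = 127.0385.
Producers lose the trapezoid between P_s and P* out to Q_t plus the triangle from Q_t to Q*: change in PS = 0.3595 - 1.4379 = -1.0784.

-1.08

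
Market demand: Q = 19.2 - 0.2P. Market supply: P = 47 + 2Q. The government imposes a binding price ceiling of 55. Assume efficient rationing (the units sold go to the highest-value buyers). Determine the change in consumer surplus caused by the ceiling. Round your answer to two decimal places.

1.50

Rewriting demand in inverse form: P = 96 - 5Q.
Without the control, 96 - 5Q = 47 + 2Q so Q* = 7 and P* = 61.
At P = 55, sellers supply (55 - 47)/2 = 4 while buyers want more, so the quantity traded is 4 at price 55.
CS goes from (1/2)(7)(35) = 122.5 to 124 (computed as (96 - 55)(4) - (1/2)(5)(4)^2), a change of 1.5.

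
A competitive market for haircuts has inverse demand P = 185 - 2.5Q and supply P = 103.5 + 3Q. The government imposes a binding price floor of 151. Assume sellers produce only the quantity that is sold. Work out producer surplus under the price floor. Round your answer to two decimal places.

368.56

Free-market equilibrium: 185 - 2.5Q = 103.5 + 3Q gives Q* = 14.8182, P* = 147.9545.
At P = 151, buyers demand (185 - 151)/2.5 = 13.6 while sellers would supply more, so the quantity traded is 13.6 at price 151.
The supply price at Q = 13.6 is 144.3. PS is the trapezoid between 151 and supply over [0, 13.6]: (1/2)[(151 - 103.5) + (151 - 144.3)](13.6) = 368.56.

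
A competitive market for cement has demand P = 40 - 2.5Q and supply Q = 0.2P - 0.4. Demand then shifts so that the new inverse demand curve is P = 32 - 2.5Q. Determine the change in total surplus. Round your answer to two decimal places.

Rewriting supply in inverse form: P = 2 + 5Q.
Initial equilibrium: Q_0 = 5.0667, P_0 = 27.3333; CS_0 = (1/2)(5.0667)(12.6667) = 32.0889, PS_0 = (1/2)(5.0667)(25.3333) = 64.1778.
New equilibrium: 32 - 2.5Q = 2 + 5Q gives Q_1 = 4, P_1 = 22; CS_1 = 20, PS_1 = 40.
Change in total surplus = (20 + 40) - (32.0889 + 64.1778) = -36.2667.

-36.27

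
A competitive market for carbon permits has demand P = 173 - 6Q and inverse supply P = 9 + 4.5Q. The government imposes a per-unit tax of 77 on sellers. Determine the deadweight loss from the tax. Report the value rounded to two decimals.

282.33

Without the tax, 173 - 6Q = 9 + 4.5Q so Q* = 15.619 and P* = 79.2857.
With the tax, sellers need 77 more per unit: 173 - 6Q = 9 + 4.5Q + 77, so Q_t = 8.2857. Buyers pay P_b = 123.2857; sellers receive P_s = P_b - 77 = 46.2857.
The welfare triangle lost has base Q* - Q_t = 7.3333 and height t = 77, so DWL = (1/2)(7.3333)(77) = 282.3333.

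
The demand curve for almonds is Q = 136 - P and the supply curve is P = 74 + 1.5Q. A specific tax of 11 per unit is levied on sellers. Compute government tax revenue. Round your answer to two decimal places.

Rewriting demand in inverse form: P = 136 - Q.
Without the tax, 136 - Q = 74 + 1.5Q so Q* = 24.8 and P* = 111.2.
With the tax, sellers need 11 more per unit: 136 - Q = 74 + 1.5Q + 11, so Q_t = 20.4. Buyers pay P_b = 115.6; sellers receive P_s = P_b - 11 = 104.6.
Revenue is the tax times quantity traded: 11 x 20.4 = 224.4.

224.40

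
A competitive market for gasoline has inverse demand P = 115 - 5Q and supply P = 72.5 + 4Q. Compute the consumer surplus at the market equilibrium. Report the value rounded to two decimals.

Setting demand equal to supply, 42.5 = 9Q, so Q* = 4.7222 and P* = 91.3889.
Consumer surplus is the triangle under demand above P*: (1/2)(4.7222)(115 - 91.3889) = (1/2)(4.7222)(23.6111) = 55.7485.

55.75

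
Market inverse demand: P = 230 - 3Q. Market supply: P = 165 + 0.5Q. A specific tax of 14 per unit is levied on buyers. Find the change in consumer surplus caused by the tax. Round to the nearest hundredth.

Pre-tax equilibrium: 230 - 3Q = 165 + 0.5Q gives Q* = 18.5714, P* = 174.2857.
With the tax, buyers' net willingness to pay falls by 14: (230 - 14) - 3Q = 165 + 0.5Q, so Q_t = 14.5714. Buyers pay P_b = 186.2857; sellers receive P_s = P_b - 14 = 172.2857.
CS falls from (1/2)(18.5714)(55.7143) = 517.3469 to (1/2)(14.5714)(43.7143) = 318.4898, a change of -198.8571.

-198.86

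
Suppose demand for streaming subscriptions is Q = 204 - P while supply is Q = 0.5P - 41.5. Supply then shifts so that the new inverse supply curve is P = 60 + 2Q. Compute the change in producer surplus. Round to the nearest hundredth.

Rewriting demand in inverse form: P = 204 - Q.
Rewriting supply in inverse form: P = 83 + 2Q.
Initial equilibrium: Q_0 = 40.3333, P_0 = 163.6667; CS_0 = (1/2)(40.3333)(40.3333) = 813.3889, PS_0 = (1/2)(40.3333)(80.6667) = 1626.7778.
New equilibrium: 204 - Q = 60 + 2Q gives Q_1 = 48, P_1 = 156; CS_1 = 1152, PS_1 = 2304.
Change in producer surplus = 2304 - 1626.7778 = 677.2222.

677.22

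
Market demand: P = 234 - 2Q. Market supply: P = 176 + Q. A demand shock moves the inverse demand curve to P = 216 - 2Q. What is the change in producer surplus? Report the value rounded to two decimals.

-98.00

Initial equilibrium: Q_0 = 19.3333, P_0 = 195.3333; CS_0 = (1/2)(19.3333)(38.6667) = 373.7778, PS_0 = (1/2)(19.3333)(19.3333) = 186.8889.
New equilibrium: 216 - 2Q = 176 + Q gives Q_1 = 13.3333, P_1 = 189.3333; CS_1 = 177.7778, PS_1 = 88.8889.
Change in producer surplus = 88.8889 - 186.8889 = -98.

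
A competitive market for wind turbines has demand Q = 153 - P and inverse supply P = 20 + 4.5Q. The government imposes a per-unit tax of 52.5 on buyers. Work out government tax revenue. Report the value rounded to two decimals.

768.41

Rewriting demand in inverse form: P = 153 - Q.
Without the tax, 153 - Q = 20 + 4.5Q so Q* = 24.1818 and P* = 128.8182.
A tax on buyers shifts demand down by 52.5: (153 - 52.5) - Q = 20 + 4.5Q, so Q_t = 14.6364. Buyers pay P_b = 138.3636; sellers receive P_s = P_b - 52.5 = 85.8636.
Tax revenue = t x Q_t = 52.5 x 14.6364 = 768.4091.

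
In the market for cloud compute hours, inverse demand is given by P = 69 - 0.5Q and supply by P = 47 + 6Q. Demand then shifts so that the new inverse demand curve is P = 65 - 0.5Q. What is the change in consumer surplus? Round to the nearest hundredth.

Initial equilibrium: Q_0 = 3.3846, P_0 = 67.3077; CS_0 = (1/2)(3.3846)(1.6923) = 2.8639, PS_0 = (1/2)(3.3846)(20.3077) = 34.3669.
New equilibrium: 65 - 0.5Q = 47 + 6Q gives Q_1 = 2.7692, P_1 = 63.6154; CS_1 = 1.9172, PS_1 = 23.0059.
Change in consumer surplus = 1.9172 - 2.8639 = -0.9467.

-0.95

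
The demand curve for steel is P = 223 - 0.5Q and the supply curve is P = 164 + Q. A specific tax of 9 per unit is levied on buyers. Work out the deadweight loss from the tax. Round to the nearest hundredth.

Pre-tax equilibrium: 223 - 0.5Q = 164 + Q gives Q* = 39.3333, P* = 203.3333.
With the tax, buyers' net willingness to pay falls by 9: (223 - 9) - 0.5Q = 164 + Q, so Q_t = 33.3333. Buyers pay P_b = 206.3333; sellers receive P_s = P_b - 9 = 197.3333.
Deadweight loss is the triangle between the curves from Q_t to Q*: (1/2)(39.3333 - 33.3333)(9) = 27.

27.00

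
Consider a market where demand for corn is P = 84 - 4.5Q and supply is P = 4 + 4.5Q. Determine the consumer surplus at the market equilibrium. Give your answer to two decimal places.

177.78

Set 84 - 4.5Q = 4 + 4.5Q, which gives 80 = 9Q, so Q* = 8.8889 and P* = 84 - 4.5(8.8889) = 44.
The demand choke price is 84, so CS = (1/2)(Q*)(84 - P*) = (1/2)(8.8889)(40) = 177.7778.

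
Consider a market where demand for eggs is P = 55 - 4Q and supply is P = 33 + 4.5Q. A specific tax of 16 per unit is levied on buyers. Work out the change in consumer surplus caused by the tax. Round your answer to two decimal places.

Without the tax, 55 - 4Q = 33 + 4.5Q so Q* = 2.5882 and P* = 44.6471.
With the tax, buyers' net willingness to pay falls by 16: (55 - 16) - 4Q = 33 + 4.5Q, so Q_t = 0.7059. Buyers pay P_b = 52.1765; sellers receive P_s = P_b - 16 = 36.1765.
Consumers lose the trapezoid between P* and P_b out to Q_t plus the triangle from Q_t to Q*: change in CS = 0.9965 - 13.3979 = -12.4014.

-12.40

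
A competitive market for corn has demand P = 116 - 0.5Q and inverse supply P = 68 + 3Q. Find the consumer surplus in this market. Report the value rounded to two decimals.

47.02

Setting demand equal to supply, 48 = 3.5Q, so Q* = 13.7143 and P* = 109.1429.
Consumer surplus is the triangle under demand above P*: (1/2)(13.7143)(116 - 109.1429) = (1/2)(13.7143)(6.8571) = 47.0204.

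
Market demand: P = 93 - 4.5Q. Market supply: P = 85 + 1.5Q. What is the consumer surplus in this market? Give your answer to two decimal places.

4.00

Set 93 - 4.5Q = 85 + 1.5Q, which gives 8 = 6Q, so Q* = 1.3333 and P* = 93 - 4.5(1.3333) = 87.
Consumer surplus is the triangle under demand above P*: (1/2)(1.3333)(93 - 87) = (1/2)(1.3333)(6) = 4.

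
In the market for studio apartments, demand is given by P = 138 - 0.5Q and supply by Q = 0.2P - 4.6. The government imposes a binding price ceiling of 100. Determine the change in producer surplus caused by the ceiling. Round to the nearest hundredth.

-500.08

Rewriting supply in inverse form: P = 23 + 5Q.
Without the control, 138 - 0.5Q = 23 + 5Q so Q* = 20.9091 and P* = 127.5455.
At the ceiling price 100, quantity supplied is (100 - 23)/5 = 15.4; supply is the short side, so Q = 15.4 trades at P = 100.
PS goes from (1/2)(20.9091)(104.5455) = 1092.9752 to 592.9 (computed as (100 - 23)(15.4) - (1/2)(5)(15.4)^2), a change of -500.0752.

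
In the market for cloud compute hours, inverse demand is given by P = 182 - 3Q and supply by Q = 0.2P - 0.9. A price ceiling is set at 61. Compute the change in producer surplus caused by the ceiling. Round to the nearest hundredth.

-911.49

Rewriting supply in inverse form: P = 4.5 + 5Q.
Without the control, 182 - 3Q = 4.5 + 5Q so Q* = 22.1875 and P* = 115.4375.
At the ceiling price 61, quantity supplied is (61 - 4.5)/5 = 11.3; supply is the short side, so Q = 11.3 trades at P = 61.
PS goes from (1/2)(22.1875)(110.9375) = 1230.7129 to 319.225 (computed as (61 - 4.5)(11.3) - (1/2)(5)(11.3)^2), a change of -911.4879.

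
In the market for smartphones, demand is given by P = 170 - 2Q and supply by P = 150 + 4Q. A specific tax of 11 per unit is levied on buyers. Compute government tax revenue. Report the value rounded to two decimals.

16.50

Without the tax, 170 - 2Q = 150 + 4Q so Q* = 3.3333 and P* = 163.3333.
With the tax, buyers' net willingness to pay falls by 11: (170 - 11) - 2Q = 150 + 4Q, so Q_t = 1.5. Buyers pay P_b = 167; sellers receive P_s = P_b - 11 = 156.
Tax revenue = t x Q_t = 11 x 1.5 = 16.5.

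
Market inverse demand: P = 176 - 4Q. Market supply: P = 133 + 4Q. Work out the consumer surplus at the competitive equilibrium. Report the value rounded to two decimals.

57.78

Set 176 - 4Q = 133 + 4Q, which gives 43 = 8Q, so Q* = 5.375 and P* = 176 - 4(5.375) = 154.5.
The demand choke price is 176, so CS = (1/2)(Q*)(176 - P*) = (1/2)(5.375)(21.5) = 57.7812.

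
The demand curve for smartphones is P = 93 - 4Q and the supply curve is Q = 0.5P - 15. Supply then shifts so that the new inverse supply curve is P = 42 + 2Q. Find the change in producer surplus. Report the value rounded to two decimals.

-38.00

Rewriting supply in inverse form: P = 30 + 2Q.
Initial equilibrium: Q_0 = 10.5, P_0 = 51; CS_0 = (1/2)(10.5)(42) = 220.5, PS_0 = (1/2)(10.5)(21) = 110.25.
New equilibrium: 93 - 4Q = 42 + 2Q gives Q_1 = 8.5, P_1 = 59; CS_1 = 144.5, PS_1 = 72.25.
Change in producer surplus = 72.25 - 110.25 = -38.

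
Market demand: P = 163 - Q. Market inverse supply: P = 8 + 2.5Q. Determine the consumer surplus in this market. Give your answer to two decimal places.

980.61

Set 163 - Q = 8 + 2.5Q, which gives 155 = 3.5Q, so Q* = 44.2857 and P* = 163 - (44.2857) = 118.7143.
CS is the area between the demand curve and P* from 0 to Q*: (1/2)(44.2857)(44.2857) = 980.6122.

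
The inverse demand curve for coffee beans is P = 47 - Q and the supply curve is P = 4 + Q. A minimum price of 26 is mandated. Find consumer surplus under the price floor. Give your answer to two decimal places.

Without the control, 47 - Q = 4 + Q so Q* = 21.5 and P* = 25.5.
At P = 26, buyers demand (47 - 26)/1 = 21 while sellers would supply more, so the quantity traded is 21 at price 26.
CS is the triangle under demand above 26: (1/2)(21)(47 - 26) = 220.5.

220.50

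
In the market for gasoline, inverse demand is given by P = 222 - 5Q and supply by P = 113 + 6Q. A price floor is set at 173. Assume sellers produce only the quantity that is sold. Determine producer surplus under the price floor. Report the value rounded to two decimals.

299.88

Free-market equilibrium: 222 - 5Q = 113 + 6Q gives Q* = 9.9091, P* = 172.4545.
At the floor price 173, quantity demanded is (222 - 173)/5 = 9.8; demand is the short side, so Q = 9.8 trades at P = 173.
The supply price at Q = 9.8 is 171.8. PS is the trapezoid between 173 and supply over [0, 9.8]: (1/2)[(173 - 113) + (173 - 171.8)](9.8) = 299.88.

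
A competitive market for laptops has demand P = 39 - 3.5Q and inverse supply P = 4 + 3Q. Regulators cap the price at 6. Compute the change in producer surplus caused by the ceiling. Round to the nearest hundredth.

-42.82

Without the control, 39 - 3.5Q = 4 + 3Q so Q* = 5.3846 and P* = 20.1538.
At P = 6, sellers supply (6 - 4)/3 = 0.6667 while buyers want more, so the quantity traded is 0.6667 at price 6.
PS goes from (1/2)(5.3846)(16.1538) = 43.4911 to 0.6667 (computed as (6 - 4)(0.6667) - (1/2)(3)(0.6667)^2), a change of -42.8245.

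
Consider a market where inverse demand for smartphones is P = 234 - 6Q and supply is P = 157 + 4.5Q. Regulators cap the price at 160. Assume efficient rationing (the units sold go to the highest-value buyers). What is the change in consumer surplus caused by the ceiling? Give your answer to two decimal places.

Without the control, 234 - 6Q = 157 + 4.5Q so Q* = 7.3333 and P* = 190.
At the ceiling price 160, quantity supplied is (160 - 157)/4.5 = 0.6667; supply is the short side, so Q = 0.6667 trades at P = 160.
CS goes from (1/2)(7.3333)(44) = 161.3333 to 48 (computed as (234 - 160)(0.6667) - (1/2)(6)(0.6667)^2), a change of -113.3333.

-113.33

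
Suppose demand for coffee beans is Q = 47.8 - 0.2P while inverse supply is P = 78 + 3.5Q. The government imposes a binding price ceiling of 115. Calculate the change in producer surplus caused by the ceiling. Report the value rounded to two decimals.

-432.27

Rewriting demand in inverse form: P = 239 - 5Q.
Free-market equilibrium: 239 - 5Q = 78 + 3.5Q gives Q* = 18.9412, P* = 144.2941.
At the ceiling price 115, quantity supplied is (115 - 78)/3.5 = 10.5714; supply is the short side, so Q = 10.5714 trades at P = 115.
PS goes from (1/2)(18.9412)(66.2941) = 627.8443 to 195.5714 (computed as (115 - 78)(10.5714) - (1/2)(3.5)(10.5714)^2), a change of -432.2729.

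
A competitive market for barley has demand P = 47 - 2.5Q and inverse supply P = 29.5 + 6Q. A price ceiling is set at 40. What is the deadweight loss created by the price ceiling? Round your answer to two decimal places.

Free-market equilibrium: 47 - 2.5Q = 29.5 + 6Q gives Q* = 2.0588, P* = 41.8529.
At P = 40, sellers supply (40 - 29.5)/6 = 1.75 while buyers want more, so the quantity traded is 1.75 at price 40.
The lost-trades triangle has base Q* - 1.75 = 0.3088 and height equal to the gap between the curves at Q = 1.75, which is 42.625 - 40 = 2.625. DWL = (1/2)(0.3088)(2.625) = 0.4053.

0.41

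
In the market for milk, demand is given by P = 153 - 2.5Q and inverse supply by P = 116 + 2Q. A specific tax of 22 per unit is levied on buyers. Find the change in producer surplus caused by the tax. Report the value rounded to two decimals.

Without the tax, 153 - 2.5Q = 116 + 2Q so Q* = 8.2222 and P* = 132.4444.
A tax on buyers shifts demand down by 22: (153 - 22) - 2.5Q = 116 + 2Q, so Q_t = 3.3333. Buyers pay P_b = 144.6667; sellers receive P_s = P_b - 22 = 122.6667.
Producers lose the trapezoid between P_s and P* out to Q_t plus the triangle from Q_t to Q*: change in PS = 11.1111 - 67.6049 = -56.4938.

-56.49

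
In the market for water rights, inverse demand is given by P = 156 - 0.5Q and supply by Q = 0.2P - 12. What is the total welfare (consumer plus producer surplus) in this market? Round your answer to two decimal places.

837.82

Rewriting supply in inverse form: P = 60 + 5Q.
Setting demand equal to supply, 96 = 5.5Q, so Q* = 17.4545 and P* = 147.2727.
Total surplus is the full triangle between the curves from 0 to Q*: (1/2)(17.4545)(156 - 60) = 837.8182.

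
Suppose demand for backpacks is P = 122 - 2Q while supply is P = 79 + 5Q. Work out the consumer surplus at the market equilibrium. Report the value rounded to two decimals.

37.73

Set 122 - 2Q = 79 + 5Q, which gives 43 = 7Q, so Q* = 6.1429 and P* = 122 - 2(6.1429) = 109.7143.
The demand choke price is 122, so CS = (1/2)(Q*)(122 - P*) = (1/2)(6.1429)(12.2857) = 37.7347.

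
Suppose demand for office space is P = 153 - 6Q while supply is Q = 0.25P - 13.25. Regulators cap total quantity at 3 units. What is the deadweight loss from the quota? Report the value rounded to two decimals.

Rewriting supply in inverse form: P = 53 + 4Q.
Without the quota, 153 - 6Q = 53 + 4Q gives Q* = 10.
At Q = 3 the demand price is 153 - 6(3) = 135 and the supply price is 53 + 4(3) = 65.
Deadweight loss is the triangle between the curves from 3 to 10: (1/2)(135 - 65)(10 - 3) = 245.

245.00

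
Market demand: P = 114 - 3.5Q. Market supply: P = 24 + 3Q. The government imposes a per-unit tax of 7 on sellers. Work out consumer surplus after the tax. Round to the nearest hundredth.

285.34

Pre-tax equilibrium: 114 - 3.5Q = 24 + 3Q gives Q* = 13.8462, P* = 65.5385.
A tax on sellers shifts supply up by 7: 114 - 3.5Q = 24 + 3Q + 7, so Q_t = 12.7692. Buyers pay P_b = 69.3077; sellers receive P_s = P_b - 7 = 62.3077.
CS = (1/2)(Q_t)(114 - P_b) = (1/2)(12.7692)(44.6923) = 285.3432.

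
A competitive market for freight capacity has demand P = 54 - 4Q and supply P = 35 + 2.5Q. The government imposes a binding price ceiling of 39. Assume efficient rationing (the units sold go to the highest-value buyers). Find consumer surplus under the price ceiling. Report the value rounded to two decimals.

18.88

Without the control, 54 - 4Q = 35 + 2.5Q so Q* = 2.9231 and P* = 42.3077.
At the ceiling price 39, quantity supplied is (39 - 35)/2.5 = 1.6; supply is the short side, so Q = 1.6 trades at P = 39.
The demand price at Q = 1.6 is 47.6. CS is the trapezoid between demand and 39 over [0, 1.6]: (1/2)[(54 - 39) + (47.6 - 39)](1.6) = 18.88.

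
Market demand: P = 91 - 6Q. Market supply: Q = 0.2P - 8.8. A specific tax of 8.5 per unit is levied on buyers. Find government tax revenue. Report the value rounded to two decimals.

Rewriting supply in inverse form: P = 44 + 5Q.
Without the tax, 91 - 6Q = 44 + 5Q so Q* = 4.2727 and P* = 65.3636.
A tax on buyers shifts demand down by 8.5: (91 - 8.5) - 6Q = 44 + 5Q, so Q_t = 3.5. Buyers pay P_b = 70; sellers receive P_s = P_b - 8.5 = 61.5.
Revenue is the tax times quantity traded: 8.5 x 3.5 = 29.75.

29.75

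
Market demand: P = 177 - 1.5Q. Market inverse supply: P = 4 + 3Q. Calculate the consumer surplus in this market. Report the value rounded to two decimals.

Set 177 - 1.5Q = 4 + 3Q, which gives 173 = 4.5Q, so Q* = 38.4444 and P* = 177 - 1.5(38.4444) = 119.3333.
The demand choke price is 177, so CS = (1/2)(Q*)(177 - P*) = (1/2)(38.4444)(57.6667) = 1108.4815.

1108.48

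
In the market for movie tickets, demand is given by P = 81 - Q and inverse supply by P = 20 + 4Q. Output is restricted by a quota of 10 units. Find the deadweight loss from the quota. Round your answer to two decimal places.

12.10

Without the quota, 81 - Q = 20 + 4Q gives Q* = 12.2.
At Q = 10 the demand price is 81 - (10) = 71 and the supply price is 20 + 4(10) = 60.
Deadweight loss is the triangle between the curves from 10 to 12.2: (1/2)(71 - 60)(12.2 - 10) = 12.1.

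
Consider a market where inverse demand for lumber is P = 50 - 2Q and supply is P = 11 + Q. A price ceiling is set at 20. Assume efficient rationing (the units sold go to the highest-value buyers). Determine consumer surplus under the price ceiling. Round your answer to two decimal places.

Without the control, 50 - 2Q = 11 + Q so Q* = 13 and P* = 24.
At the ceiling price 20, quantity supplied is (20 - 11)/1 = 9; supply is the short side, so Q = 9 trades at P = 20.
The demand price at Q = 9 is 32. CS is the trapezoid between demand and 20 over [0, 9]: (1/2)[(50 - 20) + (32 - 20)](9) = 189.

189.00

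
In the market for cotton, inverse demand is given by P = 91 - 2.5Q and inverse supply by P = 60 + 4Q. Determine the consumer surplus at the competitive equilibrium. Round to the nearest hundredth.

28.43

Set 91 - 2.5Q = 60 + 4Q, which gives 31 = 6.5Q, so Q* = 4.7692 and P* = 91 - 2.5(4.7692) = 79.0769.
CS is the area between the demand curve and P* from 0 to Q*: (1/2)(4.7692)(11.9231) = 28.432.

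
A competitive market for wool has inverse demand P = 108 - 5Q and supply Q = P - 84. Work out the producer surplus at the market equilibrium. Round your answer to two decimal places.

8.00

Rewriting supply in inverse form: P = 84 + Q.
Set 108 - 5Q = 84 + Q, which gives 24 = 6Q, so Q* = 4 and P* = 108 - 5(4) = 88.
The supply curve's price intercept is 84, so PS = (1/2)(Q*)(P* - 84) = (1/2)(4)(4) = 8.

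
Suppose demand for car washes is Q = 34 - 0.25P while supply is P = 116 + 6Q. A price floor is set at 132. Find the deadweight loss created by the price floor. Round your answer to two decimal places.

Rewriting demand in inverse form: P = 136 - 4Q.
Free-market equilibrium: 136 - 4Q = 116 + 6Q gives Q* = 2, P* = 128.
At the floor price 132, quantity demanded is (136 - 132)/4 = 1; demand is the short side, so Q = 1 trades at P = 132.
The lost-trades triangle has base Q* - 1 = 1 and height equal to the gap between the curves at Q = 1, which is 132 - 122 = 10. DWL = (1/2)(1)(10) = 5.

5.00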